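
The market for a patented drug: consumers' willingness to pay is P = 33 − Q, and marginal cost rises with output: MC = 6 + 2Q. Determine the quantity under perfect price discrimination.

Q = 9

A perfectly discriminating monopolist sells every unit with P(Q) ≥ MC(Q), so output equals the competitive quantity Q = 9. Each buyer pays their reservation price, so CS = 0 and the firm captures all surplus.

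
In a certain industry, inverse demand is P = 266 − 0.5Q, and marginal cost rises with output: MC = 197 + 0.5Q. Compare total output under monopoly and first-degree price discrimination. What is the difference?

A monopolist chooses Q where MR = MC. MR = 266 − Q; setting this equal to 197 + 0.5Q gives Q = 46 and P = 243.
Under first-degree price discrimination the firm charges each unit its demand price and produces up to where P = MC, i.e. Q = 69. Consumer surplus is zero; producer surplus equals total surplus.
Change in total output: 69 − 46 = 23.

Total output rises by 23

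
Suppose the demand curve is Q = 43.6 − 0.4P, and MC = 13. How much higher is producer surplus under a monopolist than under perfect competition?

Producer surplus rises by 921.6

Inverting demand: P = 109 − 2.5Q.
Competitive firms price at marginal cost: P = 13, giving Q = 38.4.
PS = (13 − 13)·38.4 = 0.
A monopolist chooses Q where MR = MC. MR = 109 − 5Q; setting this equal to 13 gives Q = 19.2 and P = 61.
PS = (61 − 13)·19.2 = 921.6.
Change in producer surplus: 921.6 − 0 = 921.6.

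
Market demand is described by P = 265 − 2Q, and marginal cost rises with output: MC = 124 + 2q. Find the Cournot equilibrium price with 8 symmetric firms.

P = 152.2

With 8 symmetric Cournot firms, each firm's FOC gives 265 − 18q = 124 + 2q, so q = 7.05, Q = 8·7.05 = 56.4, and P = 152.2.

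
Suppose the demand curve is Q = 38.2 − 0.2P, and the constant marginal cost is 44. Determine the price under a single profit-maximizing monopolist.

P = 117.5

Inverting demand: P = 191 − 5Q.
A monopolist chooses Q where MR = MC. MR = 191 − 10Q; setting this equal to 44 gives Q = 14.7 and P = 117.5.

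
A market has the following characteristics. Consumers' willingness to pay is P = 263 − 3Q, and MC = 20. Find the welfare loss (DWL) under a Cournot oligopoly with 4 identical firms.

Under competition P = MC = 20, so Q = (263 − 20)/3 = 81.
With 4 symmetric Cournot firms, each firm's FOC gives 263 − 15q = 20, so q = 16.2, Q = 4·16.2 = 64.8, and P = 68.6.
DWL is the triangle between Q = 64.8 and Q = 81: ½·(81 − 64.8)·(68.6 − 20) = 393.66.

DWL = 393.66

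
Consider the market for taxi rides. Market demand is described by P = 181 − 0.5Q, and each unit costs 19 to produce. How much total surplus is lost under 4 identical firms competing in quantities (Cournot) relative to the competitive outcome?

Perfect competition: P = MC = 19, so 181 − 0.5Q = 19 and Q = 324.
In a 4-firm Cournot equilibrium, symmetry and the first-order condition give q = (181 − 19)/(2.5) = 64.8. So Q = 259.2 and P = 51.4.
DWL is the triangle between Q = 259.2 and Q = 324: ½·(324 − 259.2)·(51.4 − 19) = 1049.76.

DWL = 1049.76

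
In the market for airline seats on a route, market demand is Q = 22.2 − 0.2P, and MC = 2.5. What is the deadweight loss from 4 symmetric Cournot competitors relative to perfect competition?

Inverting demand: P = 111 − 5Q.
Under competition P = MC = 2.5, so Q = (111 − 2.5)/5 = 21.7.
Cournot with 4 identical firms: the symmetric best-response condition is 111 − 25q = 2.5. Each firm produces q = 4.34, total output Q = 17.36, price P = 24.2.
DWL is the triangle between Q = 17.36 and Q = 21.7: ½·(21.7 − 17.36)·(24.2 − 2.5) = 47.089.

DWL = 47.089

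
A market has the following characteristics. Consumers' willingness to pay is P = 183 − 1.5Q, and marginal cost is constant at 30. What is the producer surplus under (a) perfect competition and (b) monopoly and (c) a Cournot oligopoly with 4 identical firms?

Under competition P = MC = 30, so Q = (183 − 30)/1.5 = 102.
PS = (30 − 30)·102 = 0.
A monopolist chooses Q where MR = MC. MR = 183 − 3Q; setting this equal to 30 gives Q = 51 and P = 106.5.
PS = (106.5 − 30)·51 = 3901.5.
In a 4-firm Cournot equilibrium, symmetry and the first-order condition give q = (183 − 30)/(7.5) = 20.4. So Q = 81.6 and P = 60.6.
PS = (60.6 − 30)·81.6 = 2496.96.

Competition: PS = 0; Monopoly: PS = 3901.5; Cournot: PS = 2496.96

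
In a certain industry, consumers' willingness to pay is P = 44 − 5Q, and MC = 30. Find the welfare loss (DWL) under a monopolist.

DWL = 4.9

Under competition P = MC = 30, so Q = (44 − 30)/5 = 2.8.
Monopoly sets MR = MC: 44 − 10Q = 30 ⇒ Q = 1.4, P = 44 − 5·1.4 = 37.
DWL is the triangle between Q = 1.4 and Q = 2.8: ½·(2.8 − 1.4)·(37 − 30) = 4.9.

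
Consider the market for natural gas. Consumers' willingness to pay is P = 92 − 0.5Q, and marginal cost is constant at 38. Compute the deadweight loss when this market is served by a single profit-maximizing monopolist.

DWL = 729

Perfect competition: P = MC = 38, so 92 − 0.5Q = 38 and Q = 108.
Monopoly sets MR = MC: 92 − Q = 38 ⇒ Q = 54, P = 92 − 0.5·54 = 65.
DWL is the triangle between Q = 54 and Q = 108: ½·(108 − 54)·(65 − 38) = 729.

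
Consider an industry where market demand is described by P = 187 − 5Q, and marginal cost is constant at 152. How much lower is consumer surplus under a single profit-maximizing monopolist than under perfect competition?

Under competition P = MC = 152, so Q = (187 − 152)/5 = 7.
CS = ½·(187 − 152)·7 = 122.5.
Monopoly sets MR = MC: 187 − 10Q = 152 ⇒ Q = 3.5, P = 187 − 5·3.5 = 169.5.
CS = ½·(187 − 169.5)·3.5 = 30.625.
Change in consumer surplus: 30.625 − 122.5 = −91.875.

CS falls by 91.875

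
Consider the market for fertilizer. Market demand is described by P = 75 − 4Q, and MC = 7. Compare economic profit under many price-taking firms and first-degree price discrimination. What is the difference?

π rises by 578

Under competition P = MC = 7, so Q = (75 − 7)/4 = 17.
Profit = (7 − 7)·17 = 0.
A perfectly discriminating monopolist sells every unit with P(Q) ≥ MC(Q), so output equals the competitive quantity Q = 17. Each buyer pays their reservation price, so CS = 0 and the firm captures all surplus.
PS equals the full surplus area, 578. Profit = 578 = 578.
Change in economic profit: 578 − 0 = 578.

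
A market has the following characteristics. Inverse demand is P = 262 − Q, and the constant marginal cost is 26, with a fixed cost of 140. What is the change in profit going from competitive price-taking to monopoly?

π rises by 13924

Perfect competition: P = MC = 26, so 262 − Q = 26 and Q = 236.
Profit = (26 − 26)·236 − 140 = −140.
A monopolist chooses Q where MR = MC. MR = 262 − 2Q; setting this equal to 26 gives Q = 118 and P = 144.
Profit = (144 − 26)·118 − 140 = 13784.
Change in profit: 13784 − −140 = 13924.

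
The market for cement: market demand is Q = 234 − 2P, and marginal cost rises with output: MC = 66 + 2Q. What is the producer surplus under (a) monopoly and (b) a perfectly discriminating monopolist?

Monopoly: PS = 433.5; Perfect PD: PS = 520.2

Inverting demand: P = 117 − 0.5Q.
The monopolist equates marginal revenue to marginal cost: 117 − Q = 66 + 2Q, so Q = 17. From demand, P = 108.5.
PS = P·Q − VC(Q) = 108.5·17 − (66·17 + ½·2·17²) = 433.5.
Under first-degree price discrimination the firm charges each unit its demand price and produces up to where P = MC, i.e. Q = 20.4. Consumer surplus is zero; producer surplus equals total surplus.
PS = ½·(117 − 66)·20.4 = 520.2.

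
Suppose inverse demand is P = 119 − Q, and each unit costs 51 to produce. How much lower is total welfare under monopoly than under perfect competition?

Competitive firms price at marginal cost: P = 51, giving Q = 68.
CS = ½·(119 − 51)·68 = 2312; PS = (51 − 51)·68 = 0; TS = 2312.
Monopoly sets MR = MC: 119 − 2Q = 51 ⇒ Q = 34, P = 119 − 34 = 85.
CS = ½·(119 − 85)·34 = 578; PS = (85 − 51)·34 = 1156; TS = 1734.
Change in total welfare: 1734 − 2312 = −578.

Total welfare falls by 578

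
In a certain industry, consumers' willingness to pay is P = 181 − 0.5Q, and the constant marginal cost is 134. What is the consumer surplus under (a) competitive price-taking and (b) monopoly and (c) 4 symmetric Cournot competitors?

Under competition P = MC = 134, so Q = (181 − 134)/0.5 = 94.
CS = ½·(181 − 134)·94 = 2209.
Monopoly sets MR = MC: 181 − Q = 134 ⇒ Q = 47, P = 181 − 0.5·47 = 157.5.
CS = ½·(181 − 157.5)·47 = 552.25.
With 4 symmetric Cournot firms, each firm's FOC gives 181 − 2.5q = 134, so q = 18.8, Q = 4·18.8 = 75.2, and P = 143.4.
CS = ½·(181 − 143.4)·75.2 = 1413.76.

Competition: CS = 2209; Monopoly: CS = 552.25; Cournot: CS = 1413.76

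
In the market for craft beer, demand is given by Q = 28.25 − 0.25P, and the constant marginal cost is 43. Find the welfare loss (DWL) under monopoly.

Inverting demand: P = 113 − 4Q.
Competitive firms price at marginal cost: P = 43, giving Q = 17.5.
Monopoly sets MR = MC: 113 − 8Q = 43 ⇒ Q = 8.75, P = 113 − 4·8.75 = 78.
DWL is the triangle between Q = 8.75 and Q = 17.5: ½·(17.5 − 8.75)·(78 − 43) = 153.125.

DWL = 153.125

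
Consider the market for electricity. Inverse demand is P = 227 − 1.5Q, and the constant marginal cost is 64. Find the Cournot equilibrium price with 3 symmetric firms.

With 3 symmetric Cournot firms, each firm's FOC gives 227 − 6q = 64, so q = 163/6, Q = 3·163/6 = 81.5, and P = 104.75.

P = 104.75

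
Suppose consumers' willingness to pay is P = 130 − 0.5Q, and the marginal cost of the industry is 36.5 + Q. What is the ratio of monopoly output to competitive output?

Q_m/Q_c = 0.75

A monopolist chooses Q where MR = MC. MR = 130 − Q; setting this equal to 36.5 + Q gives Q = 46.75 and P = 106.625.
Under competition P = MC: 130 − 0.5Q = 36.5 + Q ⇒ Q = 187/3, P = 593/6.
Ratio Q_m/Q_c = 46.75/(187/3) = 0.75.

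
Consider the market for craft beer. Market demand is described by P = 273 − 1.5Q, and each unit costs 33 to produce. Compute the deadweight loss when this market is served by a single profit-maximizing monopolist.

Competitive firms price at marginal cost: P = 33, giving Q = 160.
A monopolist chooses Q where MR = MC. MR = 273 − 3Q; setting this equal to 33 gives Q = 80 and P = 153.
DWL is the triangle between Q = 80 and Q = 160: ½·(160 − 80)·(153 − 33) = 4800.

DWL = 4800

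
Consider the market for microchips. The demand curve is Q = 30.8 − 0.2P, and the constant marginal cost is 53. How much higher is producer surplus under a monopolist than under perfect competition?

Producer surplus rises by 510.05

Inverting demand: P = 154 − 5Q.
Competitive firms price at marginal cost: P = 53, giving Q = 20.2.
PS = (53 − 53)·20.2 = 0.
A monopolist chooses Q where MR = MC. MR = 154 − 10Q; setting this equal to 53 gives Q = 10.1 and P = 103.5.
PS = (103.5 − 53)·10.1 = 510.05.
Change in producer surplus: 510.05 − 0 = 510.05.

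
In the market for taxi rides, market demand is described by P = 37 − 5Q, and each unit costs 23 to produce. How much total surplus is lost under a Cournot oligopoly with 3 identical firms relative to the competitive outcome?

DWL = 1.225

Competitive firms price at marginal cost: P = 23, giving Q = 2.8.
With 3 symmetric Cournot firms, each firm's FOC gives 37 − 20q = 23, so q = 0.7, Q = 3·0.7 = 2.1, and P = 26.5.
DWL is the triangle between Q = 2.1 and Q = 2.8: ½·(2.8 − 2.1)·(26.5 − 23) = 1.225.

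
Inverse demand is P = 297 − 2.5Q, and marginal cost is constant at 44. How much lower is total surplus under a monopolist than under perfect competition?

Competitive firms price at marginal cost: P = 44, giving Q = 101.2.
CS = ½·(297 − 44)·101.2 = 12801.8; PS = (44 − 44)·101.2 = 0; TS = 12801.8.
A monopolist chooses Q where MR = MC. MR = 297 − 5Q; setting this equal to 44 gives Q = 50.6 and P = 170.5.
CS = ½·(297 − 170.5)·50.6 = 3200.45; PS = (170.5 − 44)·50.6 = 6400.9; TS = 9601.35.
Change in total surplus: 9601.35 − 12801.8 = −3200.45.

TS falls by 3200.45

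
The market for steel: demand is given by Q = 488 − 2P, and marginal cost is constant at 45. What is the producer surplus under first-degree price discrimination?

Inverting demand: P = 244 − 0.5Q.
With perfect price discrimination, output is the efficient level Q = 398 (where demand meets MC), but every buyer pays their willingness to pay: CS = 0 and PS = total surplus.
PS = ½·(244 − 45)·398 = 39601.

PS = 39601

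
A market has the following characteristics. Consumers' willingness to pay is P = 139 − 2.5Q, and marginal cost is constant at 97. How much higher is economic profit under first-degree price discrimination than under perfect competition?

Competitive firms price at marginal cost: P = 97, giving Q = 16.8.
Profit = (97 − 97)·16.8 = 0.
With perfect price discrimination, output is the efficient level Q = 16.8 (where demand meets MC), but every buyer pays their willingness to pay: CS = 0 and PS = total surplus.
PS equals the full surplus area, 352.8. Profit = 352.8 = 352.8.
Change in economic profit: 352.8 − 0 = 352.8.

Economic profit rises by 352.8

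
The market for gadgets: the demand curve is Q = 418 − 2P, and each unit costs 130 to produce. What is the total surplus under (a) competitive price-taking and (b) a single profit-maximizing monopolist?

Competition: TS = 6241; Monopoly: TS = 4680.75

Inverting demand: P = 209 − 0.5Q.
Under competition P = MC = 130, so Q = (209 − 130)/0.5 = 158.
CS = ½·(209 − 130)·158 = 6241; PS = (130 − 130)·158 = 0; TS = 6241.
Monopoly sets MR = MC: 209 − Q = 130 ⇒ Q = 79, P = 209 − 0.5·79 = 169.5.
CS = ½·(209 − 169.5)·79 = 1560.25; PS = (169.5 − 130)·79 = 3120.5; TS = 4680.75.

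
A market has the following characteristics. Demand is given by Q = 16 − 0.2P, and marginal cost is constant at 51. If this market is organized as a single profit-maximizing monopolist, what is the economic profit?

Inverting demand: P = 80 − 5Q.
Monopoly sets MR = MC: 80 − 10Q = 51 ⇒ Q = 2.9, P = 80 − 5·2.9 = 65.5.
Profit = (65.5 − 51)·2.9 = 42.05.

Profit = 42.05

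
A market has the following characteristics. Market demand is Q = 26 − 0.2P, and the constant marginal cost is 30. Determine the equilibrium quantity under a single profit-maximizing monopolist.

Q = 10

Inverting demand: P = 130 − 5Q.
The monopolist equates marginal revenue to marginal cost: 130 − 10Q = 30, so Q = 10. From demand, P = 80.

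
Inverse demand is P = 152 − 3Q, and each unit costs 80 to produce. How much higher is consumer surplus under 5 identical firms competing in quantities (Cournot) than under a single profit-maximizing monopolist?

CS rises by 384

A monopolist chooses Q where MR = MC. MR = 152 − 6Q; setting this equal to 80 gives Q = 12 and P = 116.
CS = ½·(152 − 116)·12 = 216.
Cournot with 5 identical firms: the symmetric best-response condition is 152 − 18q = 80. Each firm produces q = 4, total output Q = 20, price P = 92.
CS = ½·(152 − 92)·20 = 600.
Change in consumer surplus: 600 − 216 = 384.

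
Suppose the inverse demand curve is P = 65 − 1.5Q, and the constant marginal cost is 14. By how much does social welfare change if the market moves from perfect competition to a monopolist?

Social welfare falls by 216.75

Competitive firms price at marginal cost: P = 14, giving Q = 34.
CS = ½·(65 − 14)·34 = 867; PS = (14 − 14)·34 = 0; TS = 867.
A monopolist chooses Q where MR = MC. MR = 65 − 3Q; setting this equal to 14 gives Q = 17 and P = 39.5.
CS = ½·(65 − 39.5)·17 = 216.75; PS = (39.5 − 14)·17 = 433.5; TS = 650.25.
Change in social welfare: 650.25 − 867 = −216.75.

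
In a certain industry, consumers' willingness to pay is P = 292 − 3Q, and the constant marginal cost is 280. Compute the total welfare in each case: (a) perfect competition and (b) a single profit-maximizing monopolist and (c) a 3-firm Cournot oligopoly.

Under competition P = MC = 280, so Q = (292 − 280)/3 = 4.
CS = ½·(292 − 280)·4 = 24; PS = (280 − 280)·4 = 0; TS = 24.
Monopoly sets MR = MC: 292 − 6Q = 280 ⇒ Q = 2, P = 292 − 3·2 = 286.
CS = ½·(292 − 286)·2 = 6; PS = (286 − 280)·2 = 12; TS = 18.
In a 3-firm Cournot equilibrium, symmetry and the first-order condition give q = (292 − 280)/(12) = 1. So Q = 3 and P = 283.
CS = ½·(292 − 283)·3 = 13.5; PS = (283 − 280)·3 = 9; TS = 22.5.

Competition: TS = 24; Monopoly: TS = 18; Cournot: TS = 22.5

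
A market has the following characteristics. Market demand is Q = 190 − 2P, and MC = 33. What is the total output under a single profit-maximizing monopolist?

Inverting demand: P = 95 − 0.5Q.
A monopolist chooses Q where MR = MC. MR = 95 − Q; setting this equal to 33 gives Q = 62 and P = 64.

Q = 62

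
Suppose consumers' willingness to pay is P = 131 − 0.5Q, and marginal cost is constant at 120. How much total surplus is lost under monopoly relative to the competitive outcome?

Under competition P = MC = 120, so Q = (131 − 120)/0.5 = 22.
Monopoly sets MR = MC: 131 − Q = 120 ⇒ Q = 11, P = 131 − 0.5·11 = 125.5.
DWL is the triangle between Q = 11 and Q = 22: ½·(22 − 11)·(125.5 − 120) = 30.25.

DWL = 30.25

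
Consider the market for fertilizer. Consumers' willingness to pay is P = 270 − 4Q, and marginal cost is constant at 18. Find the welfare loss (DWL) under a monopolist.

Under competition P = MC = 18, so Q = (270 − 18)/4 = 63.
The monopolist equates marginal revenue to marginal cost: 270 − 8Q = 18, so Q = 31.5. From demand, P = 144.
DWL is the triangle between Q = 31.5 and Q = 63: ½·(63 − 31.5)·(144 − 18) = 1984.5.

DWL = 1984.5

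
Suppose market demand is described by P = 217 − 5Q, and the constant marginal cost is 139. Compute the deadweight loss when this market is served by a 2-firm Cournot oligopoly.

Perfect competition: P = MC = 139, so 217 − 5Q = 139 and Q = 15.6.
In a 2-firm Cournot equilibrium, symmetry and the first-order condition give q = (217 − 139)/(15) = 5.2. So Q = 10.4 and P = 165.
DWL is the triangle between Q = 10.4 and Q = 15.6: ½·(15.6 − 10.4)·(165 − 139) = 67.6.

DWL = 67.6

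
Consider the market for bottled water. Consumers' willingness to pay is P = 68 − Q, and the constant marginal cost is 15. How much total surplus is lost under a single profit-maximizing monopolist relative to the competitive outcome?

DWL = 351.125

Competitive firms price at marginal cost: P = 15, giving Q = 53.
A monopolist chooses Q where MR = MC. MR = 68 − 2Q; setting this equal to 15 gives Q = 26.5 and P = 41.5.
DWL is the triangle between Q = 26.5 and Q = 53: ½·(53 − 26.5)·(41.5 − 15) = 351.125.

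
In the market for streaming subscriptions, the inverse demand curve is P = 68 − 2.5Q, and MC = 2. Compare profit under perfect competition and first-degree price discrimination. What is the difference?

Profit rises by 871.2

Perfect competition: P = MC = 2, so 68 − 2.5Q = 2 and Q = 26.4.
Profit = (2 − 2)·26.4 = 0.
Under first-degree price discrimination the firm charges each unit its demand price and produces up to where P = MC, i.e. Q = 26.4. Consumer surplus is zero; producer surplus equals total surplus.
PS equals the full surplus area, 871.2. Profit = 871.2 = 871.2.
Change in profit: 871.2 − 0 = 871.2.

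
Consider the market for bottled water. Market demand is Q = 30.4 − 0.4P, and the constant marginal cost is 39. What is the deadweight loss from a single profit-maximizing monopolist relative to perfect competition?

Inverting demand: P = 76 − 2.5Q.
Under competition P = MC = 39, so Q = (76 − 39)/2.5 = 14.8.
The monopolist equates marginal revenue to marginal cost: 76 − 5Q = 39, so Q = 7.4. From demand, P = 57.5.
DWL is the triangle between Q = 7.4 and Q = 14.8: ½·(14.8 − 7.4)·(57.5 − 39) = 68.45.

DWL = 68.45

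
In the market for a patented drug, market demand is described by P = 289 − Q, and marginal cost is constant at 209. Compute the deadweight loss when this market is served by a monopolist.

Perfect competition: P = MC = 209, so 289 − Q = 209 and Q = 80.
A monopolist chooses Q where MR = MC. MR = 289 − 2Q; setting this equal to 209 gives Q = 40 and P = 249.
DWL is the triangle between Q = 40 and Q = 80: ½·(80 − 40)·(249 − 209) = 800.

DWL = 800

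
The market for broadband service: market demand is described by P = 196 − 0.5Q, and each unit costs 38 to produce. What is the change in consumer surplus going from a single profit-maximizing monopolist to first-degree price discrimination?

Consumer surplus falls by 6241

A monopolist chooses Q where MR = MC. MR = 196 − Q; setting this equal to 38 gives Q = 158 and P = 117.
CS = ½·(196 − 117)·158 = 6241.
With perfect price discrimination, output is the efficient level Q = 316 (where demand meets MC), but every buyer pays their willingness to pay: CS = 0 and PS = total surplus.
CS = 0.
Change in consumer surplus: 0 − 6241 = −6241.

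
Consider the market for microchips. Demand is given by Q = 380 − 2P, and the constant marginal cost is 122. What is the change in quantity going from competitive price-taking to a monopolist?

Q falls by 68

Inverting demand: P = 190 − 0.5Q.
Competitive firms price at marginal cost: P = 122, giving Q = 136.
Monopoly sets MR = MC: 190 − Q = 122 ⇒ Q = 68, P = 190 − 0.5·68 = 156.
Change in quantity: 68 − 136 = −68.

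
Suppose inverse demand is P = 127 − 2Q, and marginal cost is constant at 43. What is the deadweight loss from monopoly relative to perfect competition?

Competitive firms price at marginal cost: P = 43, giving Q = 42.
Monopoly sets MR = MC: 127 − 4Q = 43 ⇒ Q = 21, P = 127 − 2·21 = 85.
DWL is the triangle between Q = 21 and Q = 42: ½·(42 − 21)·(85 − 43) = 441.

DWL = 441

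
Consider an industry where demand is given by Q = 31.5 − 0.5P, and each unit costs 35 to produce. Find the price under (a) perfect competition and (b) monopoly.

Competition: P = 35; Monopoly: P = 49

Inverting demand: P = 63 − 2Q.
Perfect competition: P = MC = 35, so 63 − 2Q = 35 and Q = 14.
Monopoly sets MR = MC: 63 − 4Q = 35 ⇒ Q = 7, P = 63 − 2·7 = 49.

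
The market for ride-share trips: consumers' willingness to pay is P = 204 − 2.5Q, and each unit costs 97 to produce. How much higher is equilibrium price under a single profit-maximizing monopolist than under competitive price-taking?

P rises by 53.5

Perfect competition: P = MC = 97, so 204 − 2.5Q = 97 and Q = 42.8.
Monopoly sets MR = MC: 204 − 5Q = 97 ⇒ Q = 21.4, P = 204 − 2.5·21.4 = 150.5.
Change in equilibrium price: 150.5 − 97 = 53.5.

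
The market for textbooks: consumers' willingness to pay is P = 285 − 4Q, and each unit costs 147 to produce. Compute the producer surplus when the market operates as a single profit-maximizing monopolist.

PS = 1190.25

Monopoly sets MR = MC: 285 − 8Q = 147 ⇒ Q = 17.25, P = 285 − 4·17.25 = 216.
PS = (216 − 147)·17.25 = 1190.25.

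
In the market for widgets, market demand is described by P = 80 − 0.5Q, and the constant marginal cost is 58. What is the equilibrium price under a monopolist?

The monopolist equates marginal revenue to marginal cost: 80 − Q = 58, so Q = 22. From demand, P = 69.

P = 69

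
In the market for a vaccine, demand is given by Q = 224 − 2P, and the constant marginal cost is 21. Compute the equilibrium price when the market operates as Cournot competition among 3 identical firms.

Inverting demand: P = 112 − 0.5Q.
Cournot with 3 identical firms: the symmetric best-response condition is 112 − 2q = 21. Each firm produces q = 45.5, total output Q = 136.5, price P = 43.75.

P = 43.75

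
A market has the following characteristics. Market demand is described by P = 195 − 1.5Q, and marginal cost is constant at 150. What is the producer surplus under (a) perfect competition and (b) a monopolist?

Under competition P = MC = 150, so Q = (195 − 150)/1.5 = 30.
PS = (150 − 150)·30 = 0.
The monopolist equates marginal revenue to marginal cost: 195 − 3Q = 150, so Q = 15. From demand, P = 172.5.
PS = (172.5 − 150)·15 = 337.5.

Competition: PS = 0; Monopoly: PS = 337.5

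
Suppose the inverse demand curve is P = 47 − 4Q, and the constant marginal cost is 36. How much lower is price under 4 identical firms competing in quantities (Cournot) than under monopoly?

P falls by 3.3

A monopolist chooses Q where MR = MC. MR = 47 − 8Q; setting this equal to 36 gives Q = 1.375 and P = 41.5.
With 4 symmetric Cournot firms, each firm's FOC gives 47 − 20q = 36, so q = 0.55, Q = 4·0.55 = 2.2, and P = 38.2.
Change in price: 38.2 − 41.5 = −3.3.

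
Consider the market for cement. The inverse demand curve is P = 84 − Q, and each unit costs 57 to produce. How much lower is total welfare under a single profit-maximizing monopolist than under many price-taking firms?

TS falls by 91.125

Under competition P = MC = 57, so Q = (84 − 57)/1 = 27.
CS = ½·(84 − 57)·27 = 364.5; PS = (57 − 57)·27 = 0; TS = 364.5.
The monopolist equates marginal revenue to marginal cost: 84 − 2Q = 57, so Q = 13.5. From demand, P = 70.5.
CS = ½·(84 − 70.5)·13.5 = 91.125; PS = (70.5 − 57)·13.5 = 182.25; TS = 273.375.
Change in total welfare: 273.375 − 364.5 = −91.125.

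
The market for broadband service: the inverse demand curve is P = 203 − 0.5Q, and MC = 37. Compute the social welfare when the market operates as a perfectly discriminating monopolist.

TS = 27556

Under first-degree price discrimination the firm charges each unit its demand price and produces up to where P = MC, i.e. Q = 332. Consumer surplus is zero; producer surplus equals total surplus.
TS = 27556 (equal to competitive TS).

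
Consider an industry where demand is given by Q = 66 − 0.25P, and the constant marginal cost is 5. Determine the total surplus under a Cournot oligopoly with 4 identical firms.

TS = 8049.72

Inverting demand: P = 264 − 4Q.
In a 4-firm Cournot equilibrium, symmetry and the first-order condition give q = (264 − 5)/(20) = 12.95. So Q = 51.8 and P = 56.8.
CS = ½·(264 − 56.8)·51.8 = 5366.48; PS = (56.8 − 5)·51.8 = 2683.24; TS = 8049.72.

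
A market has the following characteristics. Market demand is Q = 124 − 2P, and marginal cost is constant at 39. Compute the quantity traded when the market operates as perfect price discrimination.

Q = 46

Inverting demand: P = 62 − 0.5Q.
With perfect price discrimination, output is the efficient level Q = 46 (where demand meets MC), but every buyer pays their willingness to pay: CS = 0 and PS = total surplus.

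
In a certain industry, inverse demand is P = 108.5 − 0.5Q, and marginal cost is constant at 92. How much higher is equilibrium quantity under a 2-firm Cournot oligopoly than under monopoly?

Q rises by 5.5

The monopolist equates marginal revenue to marginal cost: 108.5 − Q = 92, so Q = 16.5. From demand, P = 100.25.
Cournot with 2 identical firms: the symmetric best-response condition is 108.5 − 1.5q = 92. Each firm produces q = 11, total output Q = 22, price P = 97.5.
Change in equilibrium quantity: 22 − 16.5 = 5.5.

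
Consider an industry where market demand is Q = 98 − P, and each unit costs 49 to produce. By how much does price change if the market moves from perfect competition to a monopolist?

P rises by 24.5

Inverting demand: P = 98 − Q.
Competitive firms price at marginal cost: P = 49, giving Q = 49.
A monopolist chooses Q where MR = MC. MR = 98 − 2Q; setting this equal to 49 gives Q = 24.5 and P = 73.5.
Change in price: 73.5 − 49 = 24.5.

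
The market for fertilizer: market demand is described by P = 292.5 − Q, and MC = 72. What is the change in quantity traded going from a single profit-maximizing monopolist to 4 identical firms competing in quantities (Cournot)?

A monopolist chooses Q where MR = MC. MR = 292.5 − 2Q; setting this equal to 72 gives Q = 110.25 and P = 182.25.
With 4 symmetric Cournot firms, each firm's FOC gives 292.5 − 5q = 72, so q = 44.1, Q = 4·44.1 = 176.4, and P = 116.1.
Change in quantity traded: 176.4 − 110.25 = 66.15.

Quantity traded rises by 66.15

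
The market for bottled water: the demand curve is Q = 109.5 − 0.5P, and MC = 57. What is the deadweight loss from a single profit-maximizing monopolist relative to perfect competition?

DWL = 1640.25

Inverting demand: P = 219 − 2Q.
Competitive firms price at marginal cost: P = 57, giving Q = 81.
A monopolist chooses Q where MR = MC. MR = 219 − 4Q; setting this equal to 57 gives Q = 40.5 and P = 138.
DWL is the triangle between Q = 40.5 and Q = 81: ½·(81 − 40.5)·(138 − 57) = 1640.25.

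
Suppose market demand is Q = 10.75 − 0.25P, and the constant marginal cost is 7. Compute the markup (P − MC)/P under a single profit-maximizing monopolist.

Lerner index = 0.72

Inverting demand: P = 43 − 4Q.
Monopoly sets MR = MC: 43 − 8Q = 7 ⇒ Q = 4.5, P = 43 − 4·4.5 = 25.
Lerner index = (P − MC)/P = (25 − 7)/25 = 0.72.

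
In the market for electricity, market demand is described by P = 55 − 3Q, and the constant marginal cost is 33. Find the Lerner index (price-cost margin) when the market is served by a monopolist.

Lerner index = 0.25

A monopolist chooses Q where MR = MC. MR = 55 − 6Q; setting this equal to 33 gives Q = 11/3 and P = 44.
Lerner index = (P − MC)/P = (44 − 33)/44 = 0.25.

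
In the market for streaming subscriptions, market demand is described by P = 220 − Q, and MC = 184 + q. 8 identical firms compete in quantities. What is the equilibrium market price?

With 8 symmetric Cournot firms, each firm's FOC gives 220 − 9q = 184 + q, so q = 3.6, Q = 8·3.6 = 28.8, and P = 191.2.

P = 191.2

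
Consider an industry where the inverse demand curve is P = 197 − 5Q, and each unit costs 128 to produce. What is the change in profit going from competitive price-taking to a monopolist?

Perfect competition: P = MC = 128, so 197 − 5Q = 128 and Q = 13.8.
Profit = (128 − 128)·13.8 = 0.
The monopolist equates marginal revenue to marginal cost: 197 − 10Q = 128, so Q = 6.9. From demand, P = 162.5.
Profit = (162.5 − 128)·6.9 = 238.05.
Change in profit: 238.05 − 0 = 238.05.

Profit rises by 238.05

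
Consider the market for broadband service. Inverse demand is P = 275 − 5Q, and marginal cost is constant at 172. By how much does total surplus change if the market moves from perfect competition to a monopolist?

Under competition P = MC = 172, so Q = (275 − 172)/5 = 20.6.
CS = ½·(275 − 172)·20.6 = 1060.9; PS = (172 − 172)·20.6 = 0; TS = 1060.9.
A monopolist chooses Q where MR = MC. MR = 275 − 10Q; setting this equal to 172 gives Q = 10.3 and P = 223.5.
CS = ½·(275 − 223.5)·10.3 = 265.225; PS = (223.5 − 172)·10.3 = 530.45; TS = 795.675.
Change in total surplus: 795.675 − 1060.9 = −265.225.

TS falls by 265.225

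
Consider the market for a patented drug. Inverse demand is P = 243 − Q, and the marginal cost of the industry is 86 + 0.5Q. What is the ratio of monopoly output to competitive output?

Q_m/Q_c = 0.6

A monopolist chooses Q where MR = MC. MR = 243 − 2Q; setting this equal to 86 + 0.5Q gives Q = 62.8 and P = 180.2.
Under competition P = MC: 243 − Q = 86 + 0.5Q ⇒ Q = 314/3, P = 415/3.
Ratio Q_m/Q_c = 62.8/(314/3) = 0.6.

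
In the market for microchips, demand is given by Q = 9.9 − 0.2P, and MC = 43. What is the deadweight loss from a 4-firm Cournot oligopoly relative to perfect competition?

Inverting demand: P = 49.5 − 5Q.
Perfect competition: P = MC = 43, so 49.5 − 5Q = 43 and Q = 1.3.
Cournot with 4 identical firms: the symmetric best-response condition is 49.5 − 25q = 43. Each firm produces q = 0.26, total output Q = 1.04, price P = 44.3.
DWL is the triangle between Q = 1.04 and Q = 1.3: ½·(1.3 − 1.04)·(44.3 − 43) = 0.169.

DWL = 0.169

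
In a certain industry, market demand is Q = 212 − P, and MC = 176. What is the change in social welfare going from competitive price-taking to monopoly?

TS falls by 162

Inverting demand: P = 212 − Q.
Perfect competition: P = MC = 176, so 212 − Q = 176 and Q = 36.
CS = ½·(212 − 176)·36 = 648; PS = (176 − 176)·36 = 0; TS = 648.
Monopoly sets MR = MC: 212 − 2Q = 176 ⇒ Q = 18, P = 212 − 18 = 194.
CS = ½·(212 − 194)·18 = 162; PS = (194 − 176)·18 = 324; TS = 486.
Change in social welfare: 486 − 648 = −162.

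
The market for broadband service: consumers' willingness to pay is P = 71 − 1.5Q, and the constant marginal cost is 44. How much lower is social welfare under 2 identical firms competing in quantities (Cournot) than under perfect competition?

Perfect competition: P = MC = 44, so 71 − 1.5Q = 44 and Q = 18.
CS = ½·(71 − 44)·18 = 243; PS = (44 − 44)·18 = 0; TS = 243.
In a 2-firm Cournot equilibrium, symmetry and the first-order condition give q = (71 − 44)/(4.5) = 6. So Q = 12 and P = 53.
CS = ½·(71 − 53)·12 = 108; PS = (53 − 44)·12 = 108; TS = 216.
Change in social welfare: 216 − 243 = −27.

Social welfare falls by 27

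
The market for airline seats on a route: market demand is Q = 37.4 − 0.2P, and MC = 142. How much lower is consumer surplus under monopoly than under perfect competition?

Consumer surplus falls by 151.875

Inverting demand: P = 187 − 5Q.
Perfect competition: P = MC = 142, so 187 − 5Q = 142 and Q = 9.
CS = ½·(187 − 142)·9 = 202.5.
The monopolist equates marginal revenue to marginal cost: 187 − 10Q = 142, so Q = 4.5. From demand, P = 164.5.
CS = ½·(187 − 164.5)·4.5 = 50.625.
Change in consumer surplus: 50.625 − 202.5 = −151.875.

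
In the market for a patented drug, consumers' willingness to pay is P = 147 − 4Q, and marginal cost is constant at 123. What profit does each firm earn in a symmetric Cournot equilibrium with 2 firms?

With 2 symmetric Cournot firms, each firm's FOC gives 147 − 12q = 123, so q = 2, Q = 2·2 = 4, and P = 131.
Each firm's profit = (131 − 123)·2 = 16.

π_i = 16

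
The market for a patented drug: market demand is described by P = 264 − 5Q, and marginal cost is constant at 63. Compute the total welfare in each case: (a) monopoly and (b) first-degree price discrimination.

The monopolist equates marginal revenue to marginal cost: 264 − 10Q = 63, so Q = 20.1. From demand, P = 163.5.
CS = ½·(264 − 163.5)·20.1 = 1010.025; PS = (163.5 − 63)·20.1 = 2020.05; TS = 3030.075.
A perfectly discriminating monopolist sells every unit with P(Q) ≥ MC(Q), so output equals the competitive quantity Q = 40.2. Each buyer pays their reservation price, so CS = 0 and the firm captures all surplus.
TS = 4040.1 (equal to competitive TS).

Monopoly: TS = 3030.075; Perfect PD: TS = 4040.1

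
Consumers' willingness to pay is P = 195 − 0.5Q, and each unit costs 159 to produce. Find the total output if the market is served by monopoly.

The monopolist equates marginal revenue to marginal cost: 195 − Q = 159, so Q = 36. From demand, P = 177.

Q = 36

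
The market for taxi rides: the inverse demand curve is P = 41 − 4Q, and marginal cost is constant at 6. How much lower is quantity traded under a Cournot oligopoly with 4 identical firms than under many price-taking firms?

Competitive firms price at marginal cost: P = 6, giving Q = 8.75.
Cournot with 4 identical firms: the symmetric best-response condition is 41 − 20q = 6. Each firm produces q = 1.75, total output Q = 7, price P = 13.
Change in quantity traded: 7 − 8.75 = −1.75.

Quantity traded falls by 1.75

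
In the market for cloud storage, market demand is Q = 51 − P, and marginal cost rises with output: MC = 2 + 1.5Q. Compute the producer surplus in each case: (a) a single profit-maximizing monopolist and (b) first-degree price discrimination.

Inverting demand: P = 51 − Q.
The monopolist equates marginal revenue to marginal cost: 51 − 2Q = 2 + 1.5Q, so Q = 14. From demand, P = 37.
PS = P·Q − VC(Q) = 37·14 − (2·14 + ½·1.5·14²) = 343.
With perfect price discrimination, output is the efficient level Q = 19.6 (where demand meets MC), but every buyer pays their willingness to pay: CS = 0 and PS = total surplus.
PS = ½·(51 − 2)·19.6 = 480.2.

Monopoly: PS = 343; Perfect PD: PS = 480.2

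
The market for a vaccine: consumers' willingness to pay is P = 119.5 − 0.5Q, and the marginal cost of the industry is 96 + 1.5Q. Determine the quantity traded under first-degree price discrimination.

A perfectly discriminating monopolist sells every unit with P(Q) ≥ MC(Q), so output equals the competitive quantity Q = 11.75. Each buyer pays their reservation price, so CS = 0 and the firm captures all surplus.

Q = 11.75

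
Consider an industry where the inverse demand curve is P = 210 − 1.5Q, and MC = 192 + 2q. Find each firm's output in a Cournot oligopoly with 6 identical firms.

In a 6-firm Cournot equilibrium, symmetry and the first-order condition give q = (210 − 192)/(12.5) = 1.44. So Q = 8.64 and P = 197.04.

q_i = 1.44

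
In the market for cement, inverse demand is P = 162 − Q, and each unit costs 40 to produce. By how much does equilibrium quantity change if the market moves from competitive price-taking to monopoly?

Q falls by 61

Under competition P = MC = 40, so Q = (162 − 40)/1 = 122.
The monopolist equates marginal revenue to marginal cost: 162 − 2Q = 40, so Q = 61. From demand, P = 101.
Change in equilibrium quantity: 61 − 122 = −61.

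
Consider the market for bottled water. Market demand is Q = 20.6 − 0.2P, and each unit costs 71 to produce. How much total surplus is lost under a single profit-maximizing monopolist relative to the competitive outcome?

Inverting demand: P = 103 − 5Q.
Perfect competition: P = MC = 71, so 103 − 5Q = 71 and Q = 6.4.
Monopoly sets MR = MC: 103 − 10Q = 71 ⇒ Q = 3.2, P = 103 − 5·3.2 = 87.
DWL is the triangle between Q = 3.2 and Q = 6.4: ½·(6.4 − 3.2)·(87 − 71) = 25.6.

DWL = 25.6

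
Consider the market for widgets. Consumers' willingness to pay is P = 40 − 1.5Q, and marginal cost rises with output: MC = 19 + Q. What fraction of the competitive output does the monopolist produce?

A monopolist chooses Q where MR = MC. MR = 40 − 3Q; setting this equal to 19 + Q gives Q = 5.25 and P = 32.125.
Under competition P = MC: 40 − 1.5Q = 19 + Q ⇒ Q = 8.4, P = 27.4.
Ratio Q_m/Q_c = 5.25/8.4 = 0.625.

Q_m/Q_c = 0.625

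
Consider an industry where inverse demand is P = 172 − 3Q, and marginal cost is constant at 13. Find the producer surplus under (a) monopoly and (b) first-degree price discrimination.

The monopolist equates marginal revenue to marginal cost: 172 − 6Q = 13, so Q = 26.5. From demand, P = 92.5.
PS = (92.5 − 13)·26.5 = 2106.75.
Under first-degree price discrimination the firm charges each unit its demand price and produces up to where P = MC, i.e. Q = 53. Consumer surplus is zero; producer surplus equals total surplus.
PS = ½·(172 − 13)·53 = 4213.5.

Monopoly: PS = 2106.75; Perfect PD: PS = 4213.5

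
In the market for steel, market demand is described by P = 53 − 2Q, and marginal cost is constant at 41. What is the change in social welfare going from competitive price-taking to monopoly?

TS falls by 9

Under competition P = MC = 41, so Q = (53 − 41)/2 = 6.
CS = ½·(53 − 41)·6 = 36; PS = (41 − 41)·6 = 0; TS = 36.
A monopolist chooses Q where MR = MC. MR = 53 − 4Q; setting this equal to 41 gives Q = 3 and P = 47.
CS = ½·(53 − 47)·3 = 9; PS = (47 − 41)·3 = 18; TS = 27.
Change in social welfare: 27 − 36 = −9.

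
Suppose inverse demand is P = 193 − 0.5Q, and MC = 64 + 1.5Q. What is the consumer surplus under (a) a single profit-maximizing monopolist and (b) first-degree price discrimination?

A monopolist chooses Q where MR = MC. MR = 193 − Q; setting this equal to 64 + 1.5Q gives Q = 51.6 and P = 167.2.
CS = ½·(193 − 167.2)·51.6 = 665.64.
A perfectly discriminating monopolist sells every unit with P(Q) ≥ MC(Q), so output equals the competitive quantity Q = 64.5. Each buyer pays their reservation price, so CS = 0 and the firm captures all surplus.
CS = 0.

Monopoly: CS = 665.64; Perfect PD: CS = 0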